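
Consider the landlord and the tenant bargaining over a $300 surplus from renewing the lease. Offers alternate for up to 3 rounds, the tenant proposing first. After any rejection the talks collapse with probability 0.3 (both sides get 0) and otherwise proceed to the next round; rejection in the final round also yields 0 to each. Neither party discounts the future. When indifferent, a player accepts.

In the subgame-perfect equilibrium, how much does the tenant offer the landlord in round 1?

Round 3 (the tenant proposes): rejection yields 0 for the landlord; the tenant offers 0 and keeps 300.
Round 2 (the landlord proposes): rejecting gives the tenant an expected 0.7 × 300 = 210. The landlord offers 210 and keeps 300 − 210 = 90.
Round 1 (the tenant proposes): rejecting gives the landlord an expected 0.7 × 90 = 63. The tenant offers 63 and keeps 300 − 63 = 237.

63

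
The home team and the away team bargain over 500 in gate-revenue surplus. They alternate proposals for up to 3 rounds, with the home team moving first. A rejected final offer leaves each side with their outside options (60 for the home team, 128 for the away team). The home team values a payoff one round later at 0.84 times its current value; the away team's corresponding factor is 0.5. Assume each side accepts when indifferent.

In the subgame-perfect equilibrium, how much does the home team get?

406.24

Round 3 (the home team proposes): the away team gets 128 if talks fail, so the home team offers 128 and keeps 372.
Round 2 (the away team proposes): the home team can get 372 next round, worth 0.84 × 372 = 312.48 now. The away team offers 312.48 and keeps 500 − 312.48 = 187.52.
Round 1 (the home team proposes): the away team can get 187.52 next round, worth 0.5 × 187.52 = 93.76 now; the home team offers that and keeps 406.24.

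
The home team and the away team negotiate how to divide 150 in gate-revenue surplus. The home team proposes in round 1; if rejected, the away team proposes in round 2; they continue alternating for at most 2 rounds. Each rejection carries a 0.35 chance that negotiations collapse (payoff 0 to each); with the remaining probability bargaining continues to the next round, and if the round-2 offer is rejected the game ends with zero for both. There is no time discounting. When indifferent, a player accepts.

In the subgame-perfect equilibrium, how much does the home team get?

Round 2 (the away team proposes): the home team will accept anything ≥ 0, so the away team offers 0 and keeps 150.
Round 1 (the home team proposes): rejecting gives the away team an expected 0.65 × 150 = 97.5, so the home team offers 97.5, keeping 52.5.

52.5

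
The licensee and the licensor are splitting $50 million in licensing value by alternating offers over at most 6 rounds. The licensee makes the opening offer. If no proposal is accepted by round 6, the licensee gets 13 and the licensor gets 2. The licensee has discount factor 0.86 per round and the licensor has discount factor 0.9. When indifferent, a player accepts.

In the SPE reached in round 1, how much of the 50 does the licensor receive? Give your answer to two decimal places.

Round 6 (the licensor proposes): the licensee gets 13 if talks fail, so the licensor offers 13 and keeps 37.
Round 5 (the licensee proposes): the licensor can get 37 next round, worth 0.9 × 37 = 33.3 now. The licensee offers 33.3 and keeps 50 − 33.3 = 16.7.
Round 4 (the licensor proposes): the licensee can get 16.7 next round, worth 0.86 × 16.7 = 14.362 now. The licensor offers 14.362 and keeps 50 − 14.362 = 35.638.
Round 3 (the licensee proposes): the licensor can get 35.638 next round, worth 0.9 × 35.638 = 32.0742 now, so the licensee offers 32.0742, keeping 17.9258.
Round 2 (the licensor proposes): the licensee can get 17.9258 next round, worth 0.86 × 17.9258 = 15.416188 now. The licensor offers 15.416188 and keeps 50 − 15.416188 = 34.583812.
Round 1 (the licensee proposes): the licensor can get 34.583812 next round, worth 0.9 × 34.583812 = 31.1254308 now; the licensee offers that and keeps 18.8745692.

31.13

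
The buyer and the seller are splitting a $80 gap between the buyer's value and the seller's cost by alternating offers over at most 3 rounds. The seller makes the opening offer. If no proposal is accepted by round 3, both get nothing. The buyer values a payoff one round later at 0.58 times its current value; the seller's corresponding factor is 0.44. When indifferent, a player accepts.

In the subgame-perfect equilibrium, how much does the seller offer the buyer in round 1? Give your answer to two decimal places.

25.98

Work backward from the last round.
Round 3 (the seller proposes): rejection yields 0 for the buyer; the seller offers 0 and keeps 80.
Round 2 (the buyer proposes): the seller can get 80 next round, worth 0.44 × 80 = 35.2 now. The buyer offers 35.2 and keeps 80 − 35.2 = 44.8.
Round 1 (the seller proposes): the buyer can get 44.8 next round, worth 0.58 × 44.8 = 25.984 now; the seller offers that and keeps 54.016.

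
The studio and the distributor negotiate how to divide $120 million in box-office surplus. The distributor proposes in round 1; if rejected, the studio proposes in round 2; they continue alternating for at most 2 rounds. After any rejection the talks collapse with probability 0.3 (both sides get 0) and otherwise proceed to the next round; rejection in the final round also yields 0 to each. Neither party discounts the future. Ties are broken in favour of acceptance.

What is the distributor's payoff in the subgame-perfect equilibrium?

By backward induction:
Round 2 (the studio proposes): rejection yields 0 for the distributor; the studio offers 0 and keeps 120.
Round 1 (the distributor proposes): rejecting gives the studio an expected 0.7 × 120 = 84; the distributor offers that and keeps 36.

36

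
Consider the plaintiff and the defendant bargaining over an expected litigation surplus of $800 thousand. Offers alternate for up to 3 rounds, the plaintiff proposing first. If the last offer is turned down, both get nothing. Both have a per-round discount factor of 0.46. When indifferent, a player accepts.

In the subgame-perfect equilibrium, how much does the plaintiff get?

Round 3 (the plaintiff proposes): the defendant will accept anything ≥ 0, so the plaintiff offers 0 and keeps 800.
Round 2 (the defendant proposes): the plaintiff can get 800 next round, worth 0.46 × 800 = 368 now; the defendant offers that and keeps 432.
Round 1 (the plaintiff proposes): the defendant can get 432 next round, worth 0.46 × 432 = 198.72 now. The plaintiff offers 198.72 and keeps 800 − 198.72 = 601.28.

601.28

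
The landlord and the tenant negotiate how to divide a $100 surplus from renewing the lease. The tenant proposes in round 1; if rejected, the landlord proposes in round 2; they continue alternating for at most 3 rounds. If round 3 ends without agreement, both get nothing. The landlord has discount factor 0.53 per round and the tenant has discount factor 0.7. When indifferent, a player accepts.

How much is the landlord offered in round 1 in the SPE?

Round 3 (the tenant proposes): rejection yields 0 for the landlord; the tenant offers 0 and keeps 100.
Round 2 (the landlord proposes): the tenant can get 100 next round, worth 0.7 × 100 = 70 now. The landlord offers 70 and keeps 100 − 70 = 30.
Round 1 (the tenant proposes): the landlord can get 30 next round, worth 0.53 × 30 = 15.9 now; the tenant offers that and keeps 84.1.

15.9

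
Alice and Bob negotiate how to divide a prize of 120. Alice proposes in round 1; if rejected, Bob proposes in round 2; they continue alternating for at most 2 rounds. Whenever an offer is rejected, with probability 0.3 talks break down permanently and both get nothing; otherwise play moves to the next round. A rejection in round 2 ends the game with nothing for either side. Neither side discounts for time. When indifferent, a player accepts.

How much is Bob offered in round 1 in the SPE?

84

By backward induction:
Round 2 (Bob proposes): Alice will accept anything ≥ 0, so Bob offers 0 and keeps 120.
Round 1 (Alice proposes): rejecting gives Bob an expected 0.7 × 120 = 84, so Alice offers 84, keeping 36.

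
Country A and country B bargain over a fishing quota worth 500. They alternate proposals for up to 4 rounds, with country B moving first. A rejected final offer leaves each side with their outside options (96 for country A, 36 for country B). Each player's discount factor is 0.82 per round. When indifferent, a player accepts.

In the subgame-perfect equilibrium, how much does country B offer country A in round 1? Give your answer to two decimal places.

Round 4 (country A proposes): country B gets 36 if talks fail, so country A offers 36 and keeps 464.
Round 3 (country B proposes): country A can get 464 next round, worth 0.82 × 464 = 380.48 now, so country B offers 380.48, keeping 119.52.
Round 2 (country A proposes): country B can get 119.52 next round, worth 0.82 × 119.52 = 98.0064 now; country A offers that and keeps 401.9936.
Round 1 (country B proposes): country A can get 401.9936 next round, worth 0.82 × 401.9936 = 329.634752 now; country B offers that and keeps 170.365248.

329.63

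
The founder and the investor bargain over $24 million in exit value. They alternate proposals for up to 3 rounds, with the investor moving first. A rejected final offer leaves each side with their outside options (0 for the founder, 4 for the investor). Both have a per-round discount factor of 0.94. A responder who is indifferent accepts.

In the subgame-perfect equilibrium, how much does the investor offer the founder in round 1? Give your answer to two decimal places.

Round 3 (the investor proposes): the founder will accept anything ≥ 0, so the investor offers 0 and keeps 24.
Round 2 (the founder proposes): the investor can get 24 next round, worth 0.94 × 24 = 22.56 now. The founder offers 22.56 and keeps 24 − 22.56 = 1.44.
Round 1 (the investor proposes): the founder can get 1.44 next round, worth 0.94 × 1.44 = 1.3536 now; the investor offers that and keeps 22.6464.

1.35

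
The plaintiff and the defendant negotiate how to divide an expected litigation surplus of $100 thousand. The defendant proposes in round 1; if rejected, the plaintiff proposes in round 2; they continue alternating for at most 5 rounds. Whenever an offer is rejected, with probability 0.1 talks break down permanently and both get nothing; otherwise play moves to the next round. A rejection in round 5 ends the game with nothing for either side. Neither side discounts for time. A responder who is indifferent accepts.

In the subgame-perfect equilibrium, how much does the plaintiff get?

16.29

By backward induction:
Round 5 (the defendant proposes): rejection yields 0 for the plaintiff; the defendant offers 0 and keeps 100.
Round 4 (the plaintiff proposes): rejecting gives the defendant an expected 0.9 × 100 = 90, so the plaintiff offers 90, keeping 10.
Round 3 (the defendant proposes): rejecting gives the plaintiff an expected 0.9 × 10 = 9, so the defendant offers 9, keeping 91.
Round 2 (the plaintiff proposes): rejecting gives the defendant an expected 0.9 × 91 = 81.9. The plaintiff offers 81.9 and keeps 100 − 81.9 = 18.1.
Round 1 (the defendant proposes): rejecting gives the plaintiff an expected 0.9 × 18.1 = 16.29. The defendant offers 16.29 and keeps 100 − 16.29 = 83.71.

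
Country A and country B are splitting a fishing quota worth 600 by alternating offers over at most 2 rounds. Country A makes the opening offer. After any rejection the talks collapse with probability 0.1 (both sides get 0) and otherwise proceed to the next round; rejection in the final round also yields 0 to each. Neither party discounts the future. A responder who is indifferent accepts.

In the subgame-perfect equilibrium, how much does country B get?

By backward induction:
Round 2 (country B proposes): rejection yields 0 for country A; country B offers 0 and keeps 600.
Round 1 (country A proposes): rejecting gives country B an expected 0.9 × 600 = 540. Country A offers 540 and keeps 600 − 540 = 60.

540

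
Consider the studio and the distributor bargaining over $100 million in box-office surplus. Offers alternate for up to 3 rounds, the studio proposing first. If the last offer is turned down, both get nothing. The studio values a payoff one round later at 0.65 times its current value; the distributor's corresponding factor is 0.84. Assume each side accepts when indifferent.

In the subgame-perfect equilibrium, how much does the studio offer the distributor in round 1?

29.4

Work backward from the last round.
Round 3 (the studio proposes): rejection yields 0 for the distributor; the studio offers 0 and keeps 100.
Round 2 (the distributor proposes): the studio can get 100 next round, worth 0.65 × 100 = 65 now; the distributor offers that and keeps 35.
Round 1 (the studio proposes): the distributor can get 35 next round, worth 0.84 × 35 = 29.4 now; the studio offers that and keeps 70.6.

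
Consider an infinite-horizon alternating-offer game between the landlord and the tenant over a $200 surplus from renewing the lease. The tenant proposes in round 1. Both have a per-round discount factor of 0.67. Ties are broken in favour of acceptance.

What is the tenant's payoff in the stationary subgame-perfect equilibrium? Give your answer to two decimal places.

119.76

When the tenant proposes, the landlord accepts any offer worth at least 0.67 times what the landlord would get by proposing next round; and vice versa.
This gives x = 200 − 0.67y and y = 200 − 0.67x, where x and y are each side's share when it proposes.
Hence (1 − 0.67·0.67)x = 200(1 − 0.67), i.e. 0.5511·x = 66.
x ≈ 119.7605; the landlord's share is 200 − x ≈ 80.2395.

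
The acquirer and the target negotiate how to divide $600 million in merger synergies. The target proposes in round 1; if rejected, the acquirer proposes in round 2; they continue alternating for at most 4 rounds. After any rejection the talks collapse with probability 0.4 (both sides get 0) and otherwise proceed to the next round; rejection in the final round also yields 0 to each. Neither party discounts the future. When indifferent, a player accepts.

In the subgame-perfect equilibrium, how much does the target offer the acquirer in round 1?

Round 4 (the acquirer proposes): rejection yields 0 for the target; the acquirer offers 0 and keeps 600.
Round 3 (the target proposes): rejecting gives the acquirer an expected 0.6 × 600 = 360, so the target offers 360, keeping 240.
Round 2 (the acquirer proposes): rejecting gives the target an expected 0.6 × 240 = 144. The acquirer offers 144 and keeps 600 − 144 = 456.
Round 1 (the target proposes): rejecting gives the acquirer an expected 0.6 × 456 = 273.6; the target offers that and keeps 326.4.

273.6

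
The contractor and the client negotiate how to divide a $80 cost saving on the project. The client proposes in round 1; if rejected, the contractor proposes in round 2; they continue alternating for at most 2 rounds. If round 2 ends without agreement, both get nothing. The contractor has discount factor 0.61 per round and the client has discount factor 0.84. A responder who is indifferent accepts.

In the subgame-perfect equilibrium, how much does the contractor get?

48.8

Solve by backward induction from round 2.
Round 2 (the contractor proposes): rejection yields 0 for the client; the contractor offers 0 and keeps 80.
Round 1 (the client proposes): the contractor can get 80 next round, worth 0.61 × 80 = 48.8 now. The client offers 48.8 and keeps 80 − 48.8 = 31.2.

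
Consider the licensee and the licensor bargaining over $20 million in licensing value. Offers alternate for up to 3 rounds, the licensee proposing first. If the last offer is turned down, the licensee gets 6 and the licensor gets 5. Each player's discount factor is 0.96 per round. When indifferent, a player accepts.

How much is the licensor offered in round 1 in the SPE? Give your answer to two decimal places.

5.38

Solve by backward induction from round 3.
Round 3 (the licensee proposes): the licensor gets 5 if talks fail, so the licensee offers 5 and keeps 15.
Round 2 (the licensor proposes): the licensee can get 15 next round, worth 0.96 × 15 = 14.4 now, so the licensor offers 14.4, keeping 5.6.
Round 1 (the licensee proposes): the licensor can get 5.6 next round, worth 0.96 × 5.6 = 5.376 now, so the licensee offers 5.376, keeping 14.624.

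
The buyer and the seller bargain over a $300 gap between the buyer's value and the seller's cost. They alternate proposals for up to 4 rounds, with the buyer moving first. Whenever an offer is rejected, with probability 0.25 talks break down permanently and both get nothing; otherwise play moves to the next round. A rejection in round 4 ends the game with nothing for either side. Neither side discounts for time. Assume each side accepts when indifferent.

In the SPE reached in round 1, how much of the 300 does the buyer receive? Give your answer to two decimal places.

117.19

By backward induction:
Round 4 (the seller proposes): the buyer will accept anything ≥ 0, so the seller offers 0 and keeps 300.
Round 3 (the buyer proposes): rejecting gives the seller an expected 0.75 × 300 = 225; the buyer offers that and keeps 75.
Round 2 (the seller proposes): rejecting gives the buyer an expected 0.75 × 75 = 56.25. The seller offers 56.25 and keeps 300 − 56.25 = 243.75.
Round 1 (the buyer proposes): rejecting gives the seller an expected 0.75 × 243.75 = 182.8125. The buyer offers 182.8125 and keeps 300 − 182.8125 = 117.1875.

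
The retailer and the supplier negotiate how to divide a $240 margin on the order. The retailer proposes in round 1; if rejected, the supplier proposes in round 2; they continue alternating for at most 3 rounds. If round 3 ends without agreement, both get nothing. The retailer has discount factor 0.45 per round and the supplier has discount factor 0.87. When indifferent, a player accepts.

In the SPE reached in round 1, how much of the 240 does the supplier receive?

Round 3 (the retailer proposes): rejection yields 0 for the supplier; the retailer offers 0 and keeps 240.
Round 2 (the supplier proposes): the retailer can get 240 next round, worth 0.45 × 240 = 108 now. The supplier offers 108 and keeps 240 − 108 = 132.
Round 1 (the retailer proposes): the supplier can get 132 next round, worth 0.87 × 132 = 114.84 now, so the retailer offers 114.84, keeping 125.16.

114.84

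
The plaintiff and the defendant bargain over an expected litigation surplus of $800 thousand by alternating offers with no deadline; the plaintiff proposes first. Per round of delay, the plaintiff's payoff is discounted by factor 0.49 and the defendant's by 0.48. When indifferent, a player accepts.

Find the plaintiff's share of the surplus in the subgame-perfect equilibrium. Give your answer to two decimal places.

Let x be the plaintiff's share when the plaintiff proposes and y be the defendant's share when the defendant proposes.
The defendant accepts iff offered ≥ 0.48·y, so x = 800 − 0.48y. Symmetrically y = 800 − 0.49x.
Substituting: x = 800 − 0.48(800 − 0.49x), giving x(1 − 0.49·0.48) = 800(1 − 0.48).
So x = 800 × 0.52 / 0.7648 ≈ 543.9331, and the defendant receives 800 − x ≈ 256.0669.

543.93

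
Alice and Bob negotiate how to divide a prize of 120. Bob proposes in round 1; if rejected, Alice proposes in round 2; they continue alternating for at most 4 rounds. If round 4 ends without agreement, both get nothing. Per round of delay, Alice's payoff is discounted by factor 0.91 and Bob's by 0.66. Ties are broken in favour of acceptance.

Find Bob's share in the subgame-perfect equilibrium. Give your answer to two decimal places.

17.29

By backward induction:
Round 4 (Alice proposes): Bob will accept anything ≥ 0, so Alice offers 0 and keeps 120.
Round 3 (Bob proposes): Alice can get 120 next round, worth 0.91 × 120 = 109.2 now, so Bob offers 109.2, keeping 10.8.
Round 2 (Alice proposes): Bob can get 10.8 next round, worth 0.66 × 10.8 = 7.128 now, so Alice offers 7.128, keeping 112.872.
Round 1 (Bob proposes): Alice can get 112.872 next round, worth 0.91 × 112.872 = 102.71352 now. Bob offers 102.71352 and keeps 120 − 102.71352 = 17.28648.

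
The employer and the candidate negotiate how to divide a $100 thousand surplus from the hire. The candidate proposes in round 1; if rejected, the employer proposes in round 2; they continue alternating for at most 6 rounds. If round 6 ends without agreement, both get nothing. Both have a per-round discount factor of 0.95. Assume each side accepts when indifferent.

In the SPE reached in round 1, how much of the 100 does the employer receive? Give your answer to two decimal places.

86.41

Round 6 (the employer proposes): the candidate will accept anything ≥ 0, so the employer offers 0 and keeps 100.
Round 5 (the candidate proposes): the employer can get 100 next round, worth 0.95 × 100 = 95 now; the candidate offers that and keeps 5.
Round 4 (the employer proposes): the candidate can get 5 next round, worth 0.95 × 5 = 4.75 now. The employer offers 4.75 and keeps 100 − 4.75 = 95.25.
Round 3 (the candidate proposes): the employer can get 95.25 next round, worth 0.95 × 95.25 = 90.4875 now, so the candidate offers 90.4875, keeping 9.5125.
Round 2 (the employer proposes): the candidate can get 9.5125 next round, worth 0.95 × 9.5125 = 9.036875 now, so the employer offers 9.036875, keeping 90.963125.
Round 1 (the candidate proposes): the employer can get 90.963125 next round, worth 0.95 × 90.963125 = 86.41496875 now. The candidate offers 86.41496875 and keeps 100 − 86.41496875 = 13.58503125.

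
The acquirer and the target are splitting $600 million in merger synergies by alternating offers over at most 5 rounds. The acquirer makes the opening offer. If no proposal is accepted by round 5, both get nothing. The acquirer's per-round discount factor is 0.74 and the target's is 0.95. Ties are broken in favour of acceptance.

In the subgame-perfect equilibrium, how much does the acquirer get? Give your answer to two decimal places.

Round 5 (the acquirer proposes): the target will accept anything ≥ 0, so the acquirer offers 0 and keeps 600.
Round 4 (the target proposes): the acquirer can get 600 next round, worth 0.74 × 600 = 444 now; the target offers that and keeps 156.
Round 3 (the acquirer proposes): the target can get 156 next round, worth 0.95 × 156 = 148.2 now. The acquirer offers 148.2 and keeps 600 − 148.2 = 451.8.
Round 2 (the target proposes): the acquirer can get 451.8 next round, worth 0.74 × 451.8 = 334.332 now. The target offers 334.332 and keeps 600 − 334.332 = 265.668.
Round 1 (the acquirer proposes): the target can get 265.668 next round, worth 0.95 × 265.668 = 252.3846 now, so the acquirer offers 252.3846, keeping 347.6154.

347.62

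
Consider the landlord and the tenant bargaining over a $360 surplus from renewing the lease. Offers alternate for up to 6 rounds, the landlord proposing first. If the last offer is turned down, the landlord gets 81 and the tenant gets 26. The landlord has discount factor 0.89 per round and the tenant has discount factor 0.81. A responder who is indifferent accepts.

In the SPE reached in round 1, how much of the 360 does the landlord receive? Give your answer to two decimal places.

Round 6 (the tenant proposes): the landlord gets 81 if talks fail, so the tenant offers 81 and keeps 279.
Round 5 (the landlord proposes): the tenant can get 279 next round, worth 0.81 × 279 = 225.99 now, so the landlord offers 225.99, keeping 134.01.
Round 4 (the tenant proposes): the landlord can get 134.01 next round, worth 0.89 × 134.01 = 119.2689 now; the tenant offers that and keeps 240.7311.
Round 3 (the landlord proposes): the tenant can get 240.7311 next round, worth 0.81 × 240.7311 = 194.992191 now, so the landlord offers 194.992191, keeping 165.007809.
Round 2 (the tenant proposes): the landlord can get 165.007809 next round, worth 0.89 × 165.007809 = 146.85695001 now. The tenant offers 146.85695001 and keeps 360 − 146.85695001 = 213.14304999.
Round 1 (the landlord proposes): the tenant can get 213.14304999 next round, worth 0.81 × 213.14304999 = 172.6458704919 now; the landlord offers that and keeps 187.3541295081.

187.35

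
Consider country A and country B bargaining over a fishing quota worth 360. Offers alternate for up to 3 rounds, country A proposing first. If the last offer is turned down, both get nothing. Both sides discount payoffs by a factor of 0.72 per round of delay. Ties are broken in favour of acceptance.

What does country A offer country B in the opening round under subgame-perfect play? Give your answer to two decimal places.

Round 3 (country A proposes): country B will accept anything ≥ 0, so country A offers 0 and keeps 360.
Round 2 (country B proposes): country A can get 360 next round, worth 0.72 × 360 = 259.2 now, so country B offers 259.2, keeping 100.8.
Round 1 (country A proposes): country B can get 100.8 next round, worth 0.72 × 100.8 = 72.576 now; country A offers that and keeps 287.424.

72.58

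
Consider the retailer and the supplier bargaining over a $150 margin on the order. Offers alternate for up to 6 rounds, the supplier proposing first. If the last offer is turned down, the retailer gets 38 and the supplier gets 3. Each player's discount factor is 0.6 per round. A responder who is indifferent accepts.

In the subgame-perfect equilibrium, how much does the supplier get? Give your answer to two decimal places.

89.61

Work backward from the last round.
Round 6 (the retailer proposes): the supplier gets 3 if talks fail, so the retailer offers 3 and keeps 147.
Round 5 (the supplier proposes): the retailer can get 147 next round, worth 0.6 × 147 = 88.2 now. The supplier offers 88.2 and keeps 150 − 88.2 = 61.8.
Round 4 (the retailer proposes): the supplier can get 61.8 next round, worth 0.6 × 61.8 = 37.08 now, so the retailer offers 37.08, keeping 112.92.
Round 3 (the supplier proposes): the retailer can get 112.92 next round, worth 0.6 × 112.92 = 67.752 now; the supplier offers that and keeps 82.248.
Round 2 (the retailer proposes): the supplier can get 82.248 next round, worth 0.6 × 82.248 = 49.3488 now, so the retailer offers 49.3488, keeping 100.6512.
Round 1 (the supplier proposes): the retailer can get 100.6512 next round, worth 0.6 × 100.6512 = 60.39072 now. The supplier offers 60.39072 and keeps 150 − 60.39072 = 89.60928.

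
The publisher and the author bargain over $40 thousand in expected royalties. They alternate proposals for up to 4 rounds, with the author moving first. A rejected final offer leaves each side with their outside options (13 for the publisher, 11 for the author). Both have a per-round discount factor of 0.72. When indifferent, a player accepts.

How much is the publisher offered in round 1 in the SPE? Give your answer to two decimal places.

18.89

By backward induction:
Round 4 (the publisher proposes): the author gets 11 if talks fail, so the publisher offers 11 and keeps 29.
Round 3 (the author proposes): the publisher can get 29 next round, worth 0.72 × 29 = 20.88 now; the author offers that and keeps 19.12.
Round 2 (the publisher proposes): the author can get 19.12 next round, worth 0.72 × 19.12 = 13.7664 now, so the publisher offers 13.7664, keeping 26.2336.
Round 1 (the author proposes): the publisher can get 26.2336 next round, worth 0.72 × 26.2336 = 18.888192 now, so the author offers 18.888192, keeping 21.111808.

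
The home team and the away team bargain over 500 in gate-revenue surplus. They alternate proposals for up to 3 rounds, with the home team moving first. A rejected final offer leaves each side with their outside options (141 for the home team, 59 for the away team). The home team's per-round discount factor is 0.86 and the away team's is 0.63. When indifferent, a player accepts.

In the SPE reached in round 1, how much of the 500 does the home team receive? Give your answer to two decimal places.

Solve by backward induction from round 3.
Round 3 (the home team proposes): the away team gets 59 if talks fail, so the home team offers 59 and keeps 441.
Round 2 (the away team proposes): the home team can get 441 next round, worth 0.86 × 441 = 379.26 now, so the away team offers 379.26, keeping 120.74.
Round 1 (the home team proposes): the away team can get 120.74 next round, worth 0.63 × 120.74 = 76.0662 now. The home team offers 76.0662 and keeps 500 − 76.0662 = 423.9338.

423.93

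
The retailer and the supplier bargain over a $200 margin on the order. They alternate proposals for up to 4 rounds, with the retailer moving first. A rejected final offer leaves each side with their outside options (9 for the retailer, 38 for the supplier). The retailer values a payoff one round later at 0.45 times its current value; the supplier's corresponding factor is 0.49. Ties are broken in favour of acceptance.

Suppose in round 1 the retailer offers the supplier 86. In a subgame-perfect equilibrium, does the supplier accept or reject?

Work out the supplier's continuation value if the offer is rejected.
Round 4 (the supplier proposes): the retailer gets 9 if talks fail, so the supplier offers 9 and keeps 191.
Round 3 (the retailer proposes): the supplier can get 191 next round, worth 0.49 × 191 = 93.59 now. The retailer offers 93.59 and keeps 200 − 93.59 = 106.41.
Round 2 (the supplier proposes): the retailer can get 106.41 next round, worth 0.45 × 106.41 = 47.8845 now. The supplier offers 47.8845 and keeps 200 − 47.8845 = 152.1155.
So by rejecting in round 1, the supplier gets 152.1155 next round, worth 0.49 × 152.1155 = 74.536595 now.
Offer 86 ≥ 74.536595, so the supplier accepts.

Accept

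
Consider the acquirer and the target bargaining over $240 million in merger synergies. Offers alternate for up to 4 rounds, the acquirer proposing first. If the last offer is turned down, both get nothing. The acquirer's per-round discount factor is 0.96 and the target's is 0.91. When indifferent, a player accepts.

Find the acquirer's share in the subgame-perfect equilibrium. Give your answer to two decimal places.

Round 4 (the target proposes): the acquirer will accept anything ≥ 0, so the target offers 0 and keeps 240.
Round 3 (the acquirer proposes): the target can get 240 next round, worth 0.91 × 240 = 218.4 now, so the acquirer offers 218.4, keeping 21.6.
Round 2 (the target proposes): the acquirer can get 21.6 next round, worth 0.96 × 21.6 = 20.736 now; the target offers that and keeps 219.264.
Round 1 (the acquirer proposes): the target can get 219.264 next round, worth 0.91 × 219.264 = 199.53024 now. The acquirer offers 199.53024 and keeps 240 − 199.53024 = 40.46976.

40.47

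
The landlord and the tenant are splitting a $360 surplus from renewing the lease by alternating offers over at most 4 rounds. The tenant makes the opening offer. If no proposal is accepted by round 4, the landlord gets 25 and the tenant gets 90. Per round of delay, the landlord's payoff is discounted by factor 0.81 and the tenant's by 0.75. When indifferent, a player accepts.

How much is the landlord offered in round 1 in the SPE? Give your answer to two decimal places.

Round 4 (the landlord proposes): the tenant gets 90 if talks fail, so the landlord offers 90 and keeps 270.
Round 3 (the tenant proposes): the landlord can get 270 next round, worth 0.81 × 270 = 218.7 now; the tenant offers that and keeps 141.3.
Round 2 (the landlord proposes): the tenant can get 141.3 next round, worth 0.75 × 141.3 = 105.975 now, so the landlord offers 105.975, keeping 254.025.
Round 1 (the tenant proposes): the landlord can get 254.025 next round, worth 0.81 × 254.025 = 205.76025 now; the tenant offers that and keeps 154.23975.

205.76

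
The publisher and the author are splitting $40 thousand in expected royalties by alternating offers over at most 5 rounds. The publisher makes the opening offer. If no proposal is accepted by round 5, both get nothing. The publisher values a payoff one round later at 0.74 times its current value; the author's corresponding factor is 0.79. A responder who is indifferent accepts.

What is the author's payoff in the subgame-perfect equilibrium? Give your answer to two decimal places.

13.02

Round 5 (the publisher proposes): the author will accept anything ≥ 0, so the publisher offers 0 and keeps 40.
Round 4 (the author proposes): the publisher can get 40 next round, worth 0.74 × 40 = 29.6 now, so the author offers 29.6, keeping 10.4.
Round 3 (the publisher proposes): the author can get 10.4 next round, worth 0.79 × 10.4 = 8.216 now, so the publisher offers 8.216, keeping 31.784.
Round 2 (the author proposes): the publisher can get 31.784 next round, worth 0.74 × 31.784 = 23.52016 now, so the author offers 23.52016, keeping 16.47984.
Round 1 (the publisher proposes): the author can get 16.47984 next round, worth 0.79 × 16.47984 = 13.0190736 now; the publisher offers that and keeps 26.9809264.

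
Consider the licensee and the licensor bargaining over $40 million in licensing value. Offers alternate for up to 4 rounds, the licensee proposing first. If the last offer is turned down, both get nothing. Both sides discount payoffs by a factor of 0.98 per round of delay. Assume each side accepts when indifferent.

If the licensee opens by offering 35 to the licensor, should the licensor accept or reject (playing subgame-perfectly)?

Reject

Work out the licensor's continuation value if the offer is rejected.
Round 4 (the licensor proposes): the licensee will accept anything ≥ 0, so the licensor offers 0 and keeps 40.
Round 3 (the licensee proposes): the licensor can get 40 next round, worth 0.98 × 40 = 39.2 now; the licensee offers that and keeps 0.8.
Round 2 (the licensor proposes): the licensee can get 0.8 next round, worth 0.98 × 0.8 = 0.784 now, so the licensor offers 0.784, keeping 39.216.
So by rejecting in round 1, the licensor gets 39.216 next round, worth 0.98 × 39.216 = 38.43168 now.
Offer 35 < 38.43168, so the licensor rejects.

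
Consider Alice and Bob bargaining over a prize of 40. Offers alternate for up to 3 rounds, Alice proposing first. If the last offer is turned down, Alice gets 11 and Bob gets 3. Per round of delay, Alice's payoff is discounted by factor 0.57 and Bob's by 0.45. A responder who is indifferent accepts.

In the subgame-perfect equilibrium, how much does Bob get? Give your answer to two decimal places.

8.51

Solve by backward induction from round 3.
Round 3 (Alice proposes): Bob gets 3 if talks fail, so Alice offers 3 and keeps 37.
Round 2 (Bob proposes): Alice can get 37 next round, worth 0.57 × 37 = 21.09 now; Bob offers that and keeps 18.91.
Round 1 (Alice proposes): Bob can get 18.91 next round, worth 0.45 × 18.91 = 8.5095 now. Alice offers 8.5095 and keeps 40 − 8.5095 = 31.4905.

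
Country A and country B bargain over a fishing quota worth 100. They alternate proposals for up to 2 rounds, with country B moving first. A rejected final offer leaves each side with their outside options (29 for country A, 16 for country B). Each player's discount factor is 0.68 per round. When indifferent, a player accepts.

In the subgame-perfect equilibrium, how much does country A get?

57.12

By backward induction:
Round 2 (country A proposes): country B gets 16 if talks fail, so country A offers 16 and keeps 84.
Round 1 (country B proposes): country A can get 84 next round, worth 0.68 × 84 = 57.12 now. Country B offers 57.12 and keeps 100 − 57.12 = 42.88.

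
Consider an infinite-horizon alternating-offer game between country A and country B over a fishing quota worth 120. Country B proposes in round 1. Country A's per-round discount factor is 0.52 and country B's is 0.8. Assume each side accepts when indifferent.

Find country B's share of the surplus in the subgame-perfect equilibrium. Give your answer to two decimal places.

In a stationary SPE each proposer offers the other exactly their discounted continuation value.
If country B keeps x when proposing and country A keeps y when proposing, then x = 120 − 0.52y and y = 120 − 0.8x.
Solving: x = 120(1 − 0.52) / (1 − 0.8·0.52) = 57.6 / 0.584 ≈ 98.6301.
Country A gets 120 − 98.6301 ≈ 21.3699.

98.63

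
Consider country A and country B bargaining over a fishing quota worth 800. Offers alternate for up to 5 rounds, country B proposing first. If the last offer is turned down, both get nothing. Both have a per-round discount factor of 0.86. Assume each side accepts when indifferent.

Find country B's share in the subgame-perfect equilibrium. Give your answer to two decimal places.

Round 5 (country B proposes): country A will accept anything ≥ 0, so country B offers 0 and keeps 800.
Round 4 (country A proposes): country B can get 800 next round, worth 0.86 × 800 = 688 now; country A offers that and keeps 112.
Round 3 (country B proposes): country A can get 112 next round, worth 0.86 × 112 = 96.32 now. Country B offers 96.32 and keeps 800 − 96.32 = 703.68.
Round 2 (country A proposes): country B can get 703.68 next round, worth 0.86 × 703.68 = 605.1648 now. Country A offers 605.1648 and keeps 800 − 605.1648 = 194.8352.
Round 1 (country B proposes): country A can get 194.8352 next round, worth 0.86 × 194.8352 = 167.558272 now, so country B offers 167.558272, keeping 632.441728.

632.44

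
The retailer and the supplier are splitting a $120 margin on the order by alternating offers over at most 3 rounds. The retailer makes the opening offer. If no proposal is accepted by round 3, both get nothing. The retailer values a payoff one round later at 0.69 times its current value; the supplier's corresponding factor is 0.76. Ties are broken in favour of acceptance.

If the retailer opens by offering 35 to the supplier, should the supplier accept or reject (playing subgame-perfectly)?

Accept

Round 3 (the retailer proposes): rejection yields 0 for the supplier; the retailer offers 0 and keeps 120.
Round 2 (the supplier proposes): the retailer can get 120 next round, worth 0.69 × 120 = 82.8 now, so the supplier offers 82.8, keeping 37.2.
So by rejecting in round 1, the supplier gets 37.2 next round, worth 0.76 × 37.2 = 28.272 now.
Offer 35 ≥ 28.272, so the supplier accepts.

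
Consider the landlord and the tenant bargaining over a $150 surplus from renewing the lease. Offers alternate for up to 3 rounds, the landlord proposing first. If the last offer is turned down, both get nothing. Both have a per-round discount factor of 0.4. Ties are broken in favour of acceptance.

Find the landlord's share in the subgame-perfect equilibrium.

114

Round 3 (the landlord proposes): rejection yields 0 for the tenant; the landlord offers 0 and keeps 150.
Round 2 (the tenant proposes): the landlord can get 150 next round, worth 0.4 × 150 = 60 now, so the tenant offers 60, keeping 90.
Round 1 (the landlord proposes): the tenant can get 90 next round, worth 0.4 × 90 = 36 now. The landlord offers 36 and keeps 150 − 36 = 114.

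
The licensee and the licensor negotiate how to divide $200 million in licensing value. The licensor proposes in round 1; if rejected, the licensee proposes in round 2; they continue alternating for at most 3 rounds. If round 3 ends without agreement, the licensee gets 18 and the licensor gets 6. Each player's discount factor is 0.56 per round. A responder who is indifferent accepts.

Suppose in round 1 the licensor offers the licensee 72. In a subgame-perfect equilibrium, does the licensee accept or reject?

Work out the licensee's continuation value if the offer is rejected.
Round 3 (the licensor proposes): the licensee gets 18 if talks fail, so the licensor offers 18 and keeps 182.
Round 2 (the licensee proposes): the licensor can get 182 next round, worth 0.56 × 182 = 101.92 now, so the licensee offers 101.92, keeping 98.08.
So by rejecting in round 1, the licensee gets 98.08 next round, worth 0.56 × 98.08 = 54.9248 now.
Offer 72 ≥ 54.9248, so the licensee accepts.

Accept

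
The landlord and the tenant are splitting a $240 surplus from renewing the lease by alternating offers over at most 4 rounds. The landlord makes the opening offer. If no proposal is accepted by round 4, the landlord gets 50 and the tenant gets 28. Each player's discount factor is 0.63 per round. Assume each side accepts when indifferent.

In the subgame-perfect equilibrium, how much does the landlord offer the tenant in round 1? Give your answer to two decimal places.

103.45

Round 4 (the tenant proposes): the landlord gets 50 if talks fail, so the tenant offers 50 and keeps 190.
Round 3 (the landlord proposes): the tenant can get 190 next round, worth 0.63 × 190 = 119.7 now. The landlord offers 119.7 and keeps 240 − 119.7 = 120.3.
Round 2 (the tenant proposes): the landlord can get 120.3 next round, worth 0.63 × 120.3 = 75.789 now, so the tenant offers 75.789, keeping 164.211.
Round 1 (the landlord proposes): the tenant can get 164.211 next round, worth 0.63 × 164.211 = 103.45293 now, so the landlord offers 103.45293, keeping 136.54707.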